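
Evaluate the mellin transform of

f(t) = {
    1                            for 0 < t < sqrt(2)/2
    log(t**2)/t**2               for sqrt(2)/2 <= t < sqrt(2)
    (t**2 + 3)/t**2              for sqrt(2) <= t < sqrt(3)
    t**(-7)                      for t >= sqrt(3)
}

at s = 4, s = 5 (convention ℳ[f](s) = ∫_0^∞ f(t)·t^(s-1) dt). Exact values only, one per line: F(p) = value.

F(4) = sqrt(3)/27 + 5*log(2)/4 + 33/16
F(5) = sqrt(2)*(-1139 + 30*sqrt(2) + 270*log(2) + 864*sqrt(6))/360

invert the power substitution to get 1 on [0, 1/2); log(t)/t on [1/2, 2); (t + 3)/t on [2, 3); …
peel off the shared t-power: t on [0, 1/2); log(t) on [1/2, 2); t + 3 on [2, 3); …
the 4 pieces separated at sqrt(2)/2, sqrt(2), sqrt(3) each add one integral
between 0 and sqrt(2)/2 the integrand is 1·t^(s-1)
segment [sqrt(2)/2, sqrt(2)) carries log(t**2)/t**2; integrate it
[sqrt(2), sqrt(3)) adds the kernel integral of (t**2 + 3)/t**2
∫ over [sqrt(3), ∞) of t**(-7)·t^(s-1) joins the sum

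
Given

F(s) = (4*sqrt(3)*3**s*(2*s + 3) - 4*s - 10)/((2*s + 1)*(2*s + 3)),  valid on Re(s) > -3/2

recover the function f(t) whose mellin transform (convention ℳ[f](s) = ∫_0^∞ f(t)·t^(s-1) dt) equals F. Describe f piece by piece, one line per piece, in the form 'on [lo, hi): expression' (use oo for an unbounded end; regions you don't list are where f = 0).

on [0, 1): t**(3/2)
on [1, 3): 2*sqrt(t)

cuts at 1: linearity sums the 2 kernel integrals
between 0 and 1 the integrand is t**(3/2)·t^(s-1)
∫ over [1, 3) of 2*sqrt(t)·t^(s-1) joins the sum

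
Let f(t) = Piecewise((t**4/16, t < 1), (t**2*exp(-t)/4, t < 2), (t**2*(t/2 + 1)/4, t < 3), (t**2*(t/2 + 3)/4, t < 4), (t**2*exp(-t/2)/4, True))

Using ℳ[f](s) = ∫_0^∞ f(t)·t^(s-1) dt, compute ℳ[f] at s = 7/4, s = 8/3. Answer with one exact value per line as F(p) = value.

F(7/4) = -18*3**(3/4)/5 - 272*2**(3/4)/285 - uppergamma(15/4, 2)/4 + 1/92 + uppergamma(15/4, 1)/4 + 2*2**(3/4)*uppergamma(15/4, 2) + 3712*sqrt(2)/95
F(8/3) = -243*3**(2/3)/28 - uppergamma(14/3, 2)/4 - 186*2**(2/3)/119 + 3/320 + uppergamma(14/3, 1)/4 + 4*2**(2/3)*uppergamma(14/3, 2) + 15168*2**(1/3)/119

peel off the common scale on t: t**4 on [0, 1/2); t**2*exp(-2*t) on [1/2, 1); t**2*(t + 1) on [1, 3/2); …
back out the shared t-power: t**2 on [0, 1/2); exp(-2*t) on [1/2, 1); t + 1 on [1, 3/2); …
linearity at 1, 2, 3, 4 turns ℳ[f](s) into 5 summed integrals
for t in [0, 1): the term is ∫ t**4/16·t^(s-1)
over [1, 2), the kernel integral of t**2*exp(-t)/4 enters the sum
segment [2, 3) carries t**2*(t/2 + 1)/4; integrate it
∫ t**2*(t/2 + 3)/4·t^(s-1) over [3, 4)
for t in [4, ∞): the term is ∫ t**2*exp(-t/2)/4·t^(s-1)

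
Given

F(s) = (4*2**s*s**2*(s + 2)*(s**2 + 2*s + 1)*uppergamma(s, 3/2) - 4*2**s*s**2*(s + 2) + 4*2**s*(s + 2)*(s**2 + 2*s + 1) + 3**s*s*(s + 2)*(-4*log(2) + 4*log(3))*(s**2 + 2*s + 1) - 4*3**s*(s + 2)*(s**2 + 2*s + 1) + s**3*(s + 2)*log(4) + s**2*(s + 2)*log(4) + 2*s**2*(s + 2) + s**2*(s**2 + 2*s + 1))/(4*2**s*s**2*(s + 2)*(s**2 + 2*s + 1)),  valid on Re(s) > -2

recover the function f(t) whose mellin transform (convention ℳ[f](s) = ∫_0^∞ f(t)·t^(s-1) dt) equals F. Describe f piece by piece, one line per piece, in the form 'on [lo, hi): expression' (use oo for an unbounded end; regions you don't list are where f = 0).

summing 4 kernel integrals split by 1/2, 1, 3/2 yields ℳ[f](s)
∫ t**2·t^(s-1) over [0, 1/2)
∫ t*log(t)·t^(s-1) over [1/2, 1)
piece [1, 3/2): integrate log(t) against the kernel
piece [3/2, ∞): integrate exp(-t) against the kernel

on [0, 1/2): t**2
on [1/2, 1): t*log(t)
on [1, 3/2): log(t)
on [3/2, oo): exp(-t)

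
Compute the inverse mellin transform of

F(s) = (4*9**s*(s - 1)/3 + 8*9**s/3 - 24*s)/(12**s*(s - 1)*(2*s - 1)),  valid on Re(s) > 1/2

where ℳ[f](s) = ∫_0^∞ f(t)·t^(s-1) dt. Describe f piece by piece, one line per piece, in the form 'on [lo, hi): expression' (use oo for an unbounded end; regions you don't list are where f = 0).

on [0, 1/12): sqrt(3)/sqrt(t)
on [1/12, 3/4): (-sqrt(3)*sqrt(t) + 2)/t

invert the shared t-power to get sqrt(3)*sqrt(t) on [0, 1/12); -sqrt(3)*sqrt(t) + 2 on [1/12, 3/4)
the common scale on t comes off first: sqrt(t) on [0, 1/4); 2 - sqrt(t) on [1/4, 9/4)
peel off the power substitution: t on [0, 1/2); 2 - t on [1/2, 3/2)
cuts at 1/12: linearity sums the 2 kernel integrals
on [0, 1/12): add ∫ sqrt(3)/sqrt(t)·t^(s-1) dt
∫ over [1/12, 3/4) of (-sqrt(3)*sqrt(t) + 2)/t·t^(s-1) joins the sum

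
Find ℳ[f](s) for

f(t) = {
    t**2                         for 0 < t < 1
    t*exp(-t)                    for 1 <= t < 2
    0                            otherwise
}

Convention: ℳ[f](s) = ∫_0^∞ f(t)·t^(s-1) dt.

remove the shared t-power first: t on [0, 1); exp(-t) on [1, 2)
treat the 2 regions marked off by 1 separately and sum
between 0 and 1 the integrand is t**2·t^(s-1)
[1, 2) adds the kernel integral of t*exp(-t)

((s + 2)*uppergamma(s + 1, 1) - (s + 2)*uppergamma(s + 1, 2) + 1)/(s + 2)
  Re(s) > -2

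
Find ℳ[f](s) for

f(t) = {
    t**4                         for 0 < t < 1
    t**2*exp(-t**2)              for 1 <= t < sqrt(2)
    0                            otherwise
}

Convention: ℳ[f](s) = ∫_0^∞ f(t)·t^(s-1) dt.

((s + 4)*uppergamma(s/2 + 1, 1) - (s + 4)*uppergamma(s/2 + 1, 2) + 2)/(2*(s + 4))
  Re(s) > -4

invert the power substitution to get t**2 on [0, 1); t*exp(-t) on [1, 2)
back out the shared t-power: t on [0, 1); exp(-t) on [1, 2)
linearity at 1 turns ℳ[f](s) into 2 summed integrals
segment 0 to 1 holds t**4; add its integral
segment [1, sqrt(2)) carries t**2*exp(-t**2); integrate it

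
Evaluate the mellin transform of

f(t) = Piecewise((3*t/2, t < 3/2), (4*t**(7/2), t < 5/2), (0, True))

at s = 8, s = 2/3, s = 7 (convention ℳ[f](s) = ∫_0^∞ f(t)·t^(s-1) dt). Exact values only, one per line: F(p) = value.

f breaks at 3/2 into 2 integrals to sum
[0, 3/2) adds the kernel integral of 3*t/2
on [3/2, 5/2): add ∫ 4*t**(7/2)·t^(s-1) dt

F(8) = -177147*sqrt(6)/11776 + 6561/1024 + 48828125*sqrt(10)/11776
F(2/3) = -243*2**(5/6)*3**(1/6)/100 + 27*2**(1/3)*3**(2/3)/40 + 75*2**(5/6)*5**(1/6)/4
F(7) = -19683*sqrt(6)/1792 + 19683/4096 + 9765625*sqrt(10)/5376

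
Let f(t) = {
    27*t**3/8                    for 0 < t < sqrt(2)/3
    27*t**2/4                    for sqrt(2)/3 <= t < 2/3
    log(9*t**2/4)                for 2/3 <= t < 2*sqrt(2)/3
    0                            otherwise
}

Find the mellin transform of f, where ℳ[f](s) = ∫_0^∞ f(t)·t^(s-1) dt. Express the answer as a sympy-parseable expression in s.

2**(s/2)*(12*2**(s/2)*s**2*(s + 3) + 8*2**(s/2)*(s + 2)*(s + 3) + 4*2**s*s*(s + 2)*(s + 3)*log(2) - 8*2**s*(s + 2)*(s + 3) + sqrt(2)*s**2*(s + 2) - 6*s**2*(s + 3))/(4*3**s*s**2*(s + 2)*(s + 3))
  Re(s) > -3

remove the common scale on t first: t**3 on [0, sqrt(2)/2); 3*t**2 on [sqrt(2)/2, 1); log(t**2) on [1, sqrt(2))
peel off the power substitution: t**(3/2) on [0, 1/2); 3*t on [1/2, 1); log(t) on [1, 2)
decompose at sqrt(2)/3, 2/3; ℳ[f](s) sums the 3 pieces' integrals
for t in [0, sqrt(2)/3): the term is ∫ 27*t**3/8·t^(s-1)
∫ 27*t**2/4·t^(s-1) over [sqrt(2)/3, 2/3)
∫ over [2/3, 2*sqrt(2)/3) of log(9*t**2/4)·t^(s-1) joins the sum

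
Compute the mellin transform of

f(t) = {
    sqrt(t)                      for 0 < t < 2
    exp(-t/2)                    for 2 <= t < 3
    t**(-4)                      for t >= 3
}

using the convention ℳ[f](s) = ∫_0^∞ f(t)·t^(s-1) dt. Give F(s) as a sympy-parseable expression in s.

the 3 pieces separated at 2, 3 each add one integral
between 0 and 2 the integrand is sqrt(t)·t^(s-1)
on [2, 3) integrate f = exp(-t/2) against the kernel
on [3, ∞): add ∫ t**(-4)·t^(s-1) dt

(2**s*(s - 4)*(2*s + 1)*uppergamma(s, 1) - 2**s*(s - 4)*(2*s + 1)*uppergamma(s, 3/2) + 2*2**(s + 1/2)*(s - 4) - 3**s*(2*s + 1)/81)/((s - 4)*(2*s + 1))
  -1/2 < Re(s) < 4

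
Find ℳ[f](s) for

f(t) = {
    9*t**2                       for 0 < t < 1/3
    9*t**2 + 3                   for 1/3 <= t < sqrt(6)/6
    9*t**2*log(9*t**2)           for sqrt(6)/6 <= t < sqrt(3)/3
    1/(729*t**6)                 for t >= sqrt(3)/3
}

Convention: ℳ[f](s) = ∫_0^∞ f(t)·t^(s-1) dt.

reversing the common scale on t: t**2 on [0, 1); t**2 + 3 on [1, sqrt(6)/2); t**2*log(t**2) on [sqrt(6)/2, sqrt(3)); …
peel off the power substitution: t on [0, 1); t + 3 on [1, 3/2); t*log(t) on [3/2, 3); …
breakpoints 1/3, sqrt(6)/6, sqrt(3)/3: one integral from each of the 4 segments
segment [0, 1/3) carries 9*t**2; integrate it
between 1/3 and sqrt(6)/6 the integrand is (9*t**2 + 3)·t^(s-1)
on [sqrt(6)/6, sqrt(3)/3): add ∫ 9*t**2*log(9*t**2)·t^(s-1) dt
on [sqrt(3)/3, ∞) integrate f = 1/(729*t**6) against the kernel

(-81*2**(s/2)*s*(s/2 - 3)*(s**2/4 + s + 1) - 162*2**(s/2)*(s/2 - 3)*(s**2/4 + s + 1) - 81*3**(s/2)*s**2*(s/2 - 3)*(s/2 + 1)*log(3)/4 + 81*3**(s/2)*s**2*(s/2 - 3)*(s/2 + 1)*log(2)/4 - 81*3**(s/2)*s*(s/2 - 3)*(s/2 + 1)*log(3)/2 + 81*3**(s/2)*s*(s/2 - 3)*(s/2 + 1)*log(2)/2 + 81*3**(s/2)*s*(s/2 - 3)*(s/2 + 1)/2 + 243*3**(s/2)*s*(s/2 - 3)*(s**2/4 + s + 1)/2 + 162*3**(s/2)*(s/2 - 3)*(s**2/4 + s + 1) + 81*6**(s/2)*s**2*(s/2 - 3)*(s/2 + 1)*log(3)/2 - 81*6**(s/2)*s*(s/2 - 3)*(s/2 + 1) + 81*6**(s/2)*s*(s/2 - 3)*(s/2 + 1)*log(3) - 6**(s/2)*s*(s/2 + 1)*(s**2/4 + s + 1))/(54*2**(s/2)*3**s*s*(s/2 - 3)*(s/2 + 1)*(s**2/4 + s + 1))
  -2 < Re(s) < 6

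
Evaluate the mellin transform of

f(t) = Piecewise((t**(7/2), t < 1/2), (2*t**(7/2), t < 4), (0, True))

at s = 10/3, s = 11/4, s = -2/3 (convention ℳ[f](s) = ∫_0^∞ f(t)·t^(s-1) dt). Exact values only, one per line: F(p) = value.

F(10/3) = -3*2**(1/6)/2624 + 98304*2**(2/3)/41
F(11/4) = -2**(3/4)/800 + 32768*sqrt(2)/25
F(-2/3) = -3*2**(1/6)/68 + 384*2**(2/3)/17

f breaks at 1/2 into 2 integrals to sum
segment 0 to 1/2 holds t**(7/2); add its integral
over [1/2, 4), the kernel integral of 2*t**(7/2) enters the sum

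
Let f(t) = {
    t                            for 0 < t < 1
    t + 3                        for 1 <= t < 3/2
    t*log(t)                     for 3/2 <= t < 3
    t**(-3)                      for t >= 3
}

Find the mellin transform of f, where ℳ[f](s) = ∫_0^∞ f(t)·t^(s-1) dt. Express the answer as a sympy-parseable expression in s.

(-162*2**s*s*(s - 3)*(s**2 + 2*s + 1) - 162*2**s*(s - 3)*(s**2 + 2*s + 1) - 81*3**s*s**2*(s - 3)*(s + 1)*log(3) + 81*3**s*s**2*(s - 3)*(s + 1)*log(2) - 81*3**s*s*(s - 3)*(s + 1)*log(3) + 81*3**s*s*(s - 3)*(s + 1)*log(2) + 81*3**s*s*(s - 3)*(s + 1) + 243*3**s*s*(s - 3)*(s**2 + 2*s + 1) + 162*3**s*(s - 3)*(s**2 + 2*s + 1) + 162*6**s*s**2*(s - 3)*(s + 1)*log(3) - 162*6**s*s*(s - 3)*(s + 1) + 162*6**s*s*(s - 3)*(s + 1)*log(3) - 2*6**s*s*(s + 1)*(s**2 + 2*s + 1))/(54*2**s*s*(s - 3)*(s + 1)*(s**2 + 2*s + 1))
  -1 < Re(s) < 3

the 4 pieces separated at 1, 3/2, 3 each add one integral
on [0, 1) integrate f = t against the kernel
on [1, 3/2) integrate f = (t + 3) against the kernel
piece [3/2, 3): integrate t*log(t) against the kernel
on [3, ∞): add ∫ t**(-3)·t^(s-1) dt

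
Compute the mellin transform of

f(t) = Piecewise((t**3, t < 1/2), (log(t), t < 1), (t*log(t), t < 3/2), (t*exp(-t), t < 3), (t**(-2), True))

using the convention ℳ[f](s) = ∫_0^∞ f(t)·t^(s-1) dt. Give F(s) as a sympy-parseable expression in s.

(72*2**s*(s - 2)*(s + 1)**2*(s + 3)*(2*s - (s + 1)**2 + 1)*uppergamma(s + 1, 3/2) - 72*2**s*(s - 2)*(s + 1)**2*(s + 3)*(2*s - (s + 1)**2 + 1)*uppergamma(s + 1, 3) + 72*2**s*(s - 2)*(s + 1)**2*(s + 3) + 72*2**s*(s - 2)*(s + 3)*(2*s - (s + 1)**2 + 1) + 3**s*(s - 2)*(s + 1)*(s + 3)*(-108*log(2) + 108*log(3))*(2*s - (s + 1)**2 + 1) - 108*3**s*(s - 2)*(s + 3)*(2*s - (s + 1)**2 + 1) - 8*6**s*(s + 1)**2*(s + 3)*(2*s - (s + 1)**2 + 1) - 72*(s - 2)*(s + 1)**3*(s + 3)*log(2) - 72*(s - 2)*(s + 1)**2*(s + 3) + 72*(s - 2)*(s + 1)**2*(s + 3)*log(2) + 9*(s - 2)*(s + 1)**2*(2*s - (s + 1)**2 + 1))/(72*2**s*(s - 2)*(s + 1)**2*(s + 3)*(2*s - (s + 1)**2 + 1))
  -3 < Re(s) < 2

invert the shared t-power to get t**4 on [0, 1/2); t*log(t) on [1/2, 1); t**2*log(t) on [1, 3/2); …
strip the shared t-power: t**2 on [0, 1/2); log(t)/t on [1/2, 1); log(t) on [1, 3/2); …
summing 5 kernel integrals split by 1/2, 1, 3/2, 3 yields ℳ[f](s)
for t in [0, 1/2): the term is ∫ t**3·t^(s-1)
for t in [1/2, 1): the term is ∫ log(t)·t^(s-1)
segment 1 to 3/2 holds t*log(t); add its integral
for t in [3/2, 3): the term is ∫ t*exp(-t)·t^(s-1)
the [3, ∞) slice contributes ∫ t**(-2)·t^(s-1) dt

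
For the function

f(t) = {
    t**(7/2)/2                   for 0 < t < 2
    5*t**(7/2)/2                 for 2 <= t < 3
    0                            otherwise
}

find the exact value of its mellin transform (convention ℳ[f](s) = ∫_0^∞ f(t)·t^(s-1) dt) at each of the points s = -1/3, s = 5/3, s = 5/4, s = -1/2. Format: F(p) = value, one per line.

cuts at 2: linearity sums the 2 kernel integrals
over [0, 2), the kernel integral of t**(7/2)/2 enters the sum
between 2 and 3 the integrand is 5*t**(7/2)/2·t^(s-1)

F(-1/3) = -96*2**(1/6)/19 + 405*3**(1/6)/19
F(5/3) = -384*2**(1/6)/31 + 3645*3**(1/6)/31
F(5/4) = -128*2**(3/4)/19 + 810*3**(3/4)/19
F(-1/2) = 103/6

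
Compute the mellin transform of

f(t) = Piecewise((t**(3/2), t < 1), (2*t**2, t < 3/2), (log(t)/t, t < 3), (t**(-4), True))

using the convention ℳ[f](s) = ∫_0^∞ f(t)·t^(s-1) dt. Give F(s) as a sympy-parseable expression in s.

linearity at 1, 3/2, 3 turns ℳ[f](s) into 4 summed integrals
on [0, 1): add ∫ t**(3/2)·t^(s-1) dt
segment [1, 3/2) carries 2*t**2; integrate it
∫ over [3/2, 3) of log(t)/t·t^(s-1) joins the sum
segment 3 to ∞ holds t**(-4); add its integral

(324*2**s*(s - 4)*(s + 2)*(s**2 - 2*s + 1) - 324*2**s*(s - 4)*(2*s + 3)*(s**2 - 2*s + 1) - 108*3**s*s*(s - 4)*(s + 2)*(2*s + 3)*log(3) + 108*3**s*s*(s - 4)*(s + 2)*(2*s + 3)*log(2) - 108*3**s*(s - 4)*(s + 2)*(2*s + 3)*log(2) + 108*3**s*(s - 4)*(s + 2)*(2*s + 3) + 108*3**s*(s - 4)*(s + 2)*(2*s + 3)*log(3) + 729*3**s*(s - 4)*(2*s + 3)*(s**2 - 2*s + 1) + 54*6**s*s*(s - 4)*(s + 2)*(2*s + 3)*log(3) - 54*6**s*(s - 4)*(s + 2)*(2*s + 3)*log(3) - 54*6**s*(s - 4)*(s + 2)*(2*s + 3) - 2*6**s*(s + 2)*(2*s + 3)*(s**2 - 2*s + 1))/(162*2**s*(s - 4)*(s + 2)*(2*s + 3)*(s**2 - 2*s + 1))
  -3/2 < Re(s) < 4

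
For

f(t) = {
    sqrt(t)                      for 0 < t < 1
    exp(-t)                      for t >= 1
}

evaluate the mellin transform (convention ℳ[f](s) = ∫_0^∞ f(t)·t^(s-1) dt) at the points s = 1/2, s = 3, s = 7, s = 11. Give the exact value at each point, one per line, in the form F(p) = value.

F(1/2) = sqrt(pi)*erfc(1) + 1
F(3) = 2/7 + 5*exp(-1)
F(7) = 2/15 + 1957*exp(-1)
F(11) = 2/23 + 9864101*exp(-1)

along the cuts 1, ℳ[f](s) splits into 2 integrals
the [0, 1) slice contributes ∫ sqrt(t)·t^(s-1) dt
[1, ∞) adds the kernel integral of exp(-t)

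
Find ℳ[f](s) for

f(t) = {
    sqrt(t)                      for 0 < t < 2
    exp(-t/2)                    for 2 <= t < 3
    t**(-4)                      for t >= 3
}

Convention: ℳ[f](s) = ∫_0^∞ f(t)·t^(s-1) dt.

(2**s*(s - 4)*(2*s + 1)*uppergamma(s, 1) - 2**s*(s - 4)*(2*s + 1)*uppergamma(s, 3/2) + 2*2**(s + 1/2)*(s - 4) - 3**s*(2*s + 1)/81)/((s - 4)*(2*s + 1))
  -1/2 < Re(s) < 4

breakpoints 2, 3: one integral from each of the 3 segments
the [0, 2) slice contributes ∫ sqrt(t)·t^(s-1) dt
for t in [2, 3): the term is ∫ exp(-t/2)·t^(s-1)
∫ over [3, ∞) of t**(-4)·t^(s-1) joins the sum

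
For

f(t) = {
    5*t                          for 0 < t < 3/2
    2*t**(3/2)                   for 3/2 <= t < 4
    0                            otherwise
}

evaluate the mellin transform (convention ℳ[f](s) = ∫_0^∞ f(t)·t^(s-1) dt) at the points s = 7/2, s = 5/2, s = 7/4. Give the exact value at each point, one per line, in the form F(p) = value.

slice at 3/2, transform all 2 pieces, and sum them
between 0 and 3/2 the integrand is 5*t·t^(s-1)
the [3/2, 4) slice contributes ∫ 2*t**(3/2)·t^(s-1) dt

F(7/2) = 45*sqrt(6)/16 + 6505/16
F(5/2) = 135*sqrt(6)/56 + 4015/32
F(7/4) = -27*2**(3/4)*3**(1/4)/26 + 45*2**(1/4)*3**(3/4)/22 + 512*sqrt(2)/13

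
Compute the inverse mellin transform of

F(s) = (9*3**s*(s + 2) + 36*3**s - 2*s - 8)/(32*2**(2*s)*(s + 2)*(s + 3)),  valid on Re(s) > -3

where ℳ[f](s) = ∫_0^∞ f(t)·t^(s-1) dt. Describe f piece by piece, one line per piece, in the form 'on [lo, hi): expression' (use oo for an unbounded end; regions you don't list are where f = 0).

reversing the shared t-power: 2*t on [0, 1/4); 2 - 2*t on [1/4, 3/4)
invert the common scale on t to get t on [0, 1/2); 2 - t on [1/2, 3/2)
along the cuts 1/4, ℳ[f](s) splits into 2 integrals
piece [0, 1/4): integrate 2*t**3 against the kernel
the [1/4, 3/4) slice contributes ∫ t**2*(2 - 2*t)·t^(s-1) dt

on [0, 1/4): 2*t**3
on [1/4, 3/4): t**2*(2 - 2*t)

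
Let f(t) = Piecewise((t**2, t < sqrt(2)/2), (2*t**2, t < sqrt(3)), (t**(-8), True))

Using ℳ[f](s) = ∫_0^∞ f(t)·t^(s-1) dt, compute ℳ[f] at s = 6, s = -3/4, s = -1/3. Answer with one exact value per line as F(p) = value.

remove the power substitution first: t on [0, 1/2); 2*t on [1/2, 3); t**(-4) on [3, ∞)
split f at sqrt(2)/2, sqrt(3): ℳ[f](s) collects 3 kernel integrals
piece [0, sqrt(2)/2): integrate t**2 against the kernel
between sqrt(2)/2 and sqrt(3) the integrand is 2*t**2·t^(s-1)
the [sqrt(3), ∞) slice contributes ∫ t**(-8)·t^(s-1) dt

F(6) = 7837/384
F(-3/4) = -2*2**(3/8)/5 + 13612*3**(5/8)/8505
F(-1/3) = 2**(1/6)*(-1215 + 2431*6**(5/6))/4050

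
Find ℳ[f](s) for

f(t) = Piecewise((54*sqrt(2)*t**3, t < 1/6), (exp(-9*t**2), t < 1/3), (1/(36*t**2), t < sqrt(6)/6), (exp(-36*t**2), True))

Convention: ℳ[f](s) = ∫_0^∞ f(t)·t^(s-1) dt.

(sqrt(6)/12)**s*(-6*2**s*6**(s/2)*(s - 2)*(s + 3)*uppergamma(s/2, 1) + 6*6**(s/2)*(s - 2)*(s + 3)*uppergamma(s/2, 6) + 3*sqrt(2)*6**(s/2)*(s - 2) + 2*6**s*(s + 3) + 6*(2*sqrt(6))**s*(s - 2)*(s + 3)*uppergamma(s/2, 1/4) - 3*(2*sqrt(6))**s*(s + 3))/(12*3**s*(s - 2)*(s + 3))
  Re(s) > -3

remove the common scale on t first: 2*sqrt(2)*t**3 on [0, 1/2); exp(-t**2) on [1/2, 1); 1/(4*t**2) on [1, sqrt(6)/2); …
peel off the power substitution: 2*sqrt(2)*t**(3/2) on [0, 1/4); exp(-t) on [1/4, 1); 1/(4*t) on [1, 3/2); …
remove the common scale on t first: t**(3/2) on [0, 1/2); exp(-t/2) on [1/2, 2); 1/(2*t) on [2, 3); …
split f at 1/6, 1/3, sqrt(6)/6: ℳ[f](s) collects 4 kernel integrals
for t in [0, 1/6): the term is ∫ 54*sqrt(2)*t**3·t^(s-1)
∫ over [1/6, 1/3) of exp(-9*t**2)·t^(s-1) joins the sum
∫ over [1/3, sqrt(6)/6) of 1/(36*t**2)·t^(s-1) joins the sum
segment [sqrt(6)/6, ∞) carries exp(-36*t**2); integrate it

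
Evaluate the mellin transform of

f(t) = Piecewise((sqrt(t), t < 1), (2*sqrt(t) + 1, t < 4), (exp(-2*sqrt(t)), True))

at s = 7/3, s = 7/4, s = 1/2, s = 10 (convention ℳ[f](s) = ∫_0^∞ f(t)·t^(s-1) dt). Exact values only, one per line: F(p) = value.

back out the power substitution: t on [0, 1); 2*t + 1 on [1, 2); exp(-2*t) on [2, ∞)
f breaks at 1, 4 into 3 integrals to sum
over [0, 1), the kernel integral of sqrt(t) enters the sum
on [1, 4): add ∫ (2*sqrt(t) + 1)·t^(s-1) dt
over [4, ∞), the kernel integral of exp(-2*sqrt(t)) enters the sum

F(7/3) = -93/119 + 2**(1/3)*uppergamma(14/3, 4)/16 + 3504*2**(2/3)/119
F(7/4) = (sqrt(2)*(945*sqrt(pi)*exp(4)*erfc(2) + 29988)/4032 + (-4096 + 75776*sqrt(2))*exp(4)/4032)*exp(-4)
F(1/2) = exp(-4) + 9
F(10) = 7060409/14 + 101342733385781*exp(-4)/8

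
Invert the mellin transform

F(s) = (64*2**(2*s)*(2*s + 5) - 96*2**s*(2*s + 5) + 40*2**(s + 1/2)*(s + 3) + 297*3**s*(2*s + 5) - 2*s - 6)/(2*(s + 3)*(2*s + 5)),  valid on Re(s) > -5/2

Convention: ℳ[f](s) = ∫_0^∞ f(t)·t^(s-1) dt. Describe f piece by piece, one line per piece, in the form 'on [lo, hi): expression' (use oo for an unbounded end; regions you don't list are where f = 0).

on [0, 1): 2*t**(5/2)
on [1, 2): 5*t**(5/2)/2
on [2, 3): 6*t**3
on [3, 4): t**3/2

split f at 1, 2, 3: ℳ[f](s) collects 4 kernel integrals
∫ over [0, 1) of 2*t**(5/2)·t^(s-1) joins the sum
on [1, 2): add ∫ 5*t**(5/2)/2·t^(s-1) dt
segment [2, 3) carries 6*t**3; integrate it
for t in [3, 4): the term is ∫ t**3/2·t^(s-1)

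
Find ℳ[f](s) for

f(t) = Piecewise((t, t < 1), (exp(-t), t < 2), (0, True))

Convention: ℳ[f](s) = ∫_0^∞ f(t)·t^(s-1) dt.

((s + 1)*uppergamma(s, 1) - (s + 1)*uppergamma(s, 2) + 1)/(s + 1)
  Re(s) > -1

slice at 1, transform all 2 pieces, and sum them
on [0, 1): add ∫ t·t^(s-1) dt
segment 1 to 2 holds exp(-t); add its integral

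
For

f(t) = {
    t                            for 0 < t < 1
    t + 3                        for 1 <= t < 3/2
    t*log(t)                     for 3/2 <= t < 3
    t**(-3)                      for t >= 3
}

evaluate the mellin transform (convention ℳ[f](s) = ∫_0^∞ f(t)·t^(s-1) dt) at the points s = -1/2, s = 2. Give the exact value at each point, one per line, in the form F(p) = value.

F(-1/2) = -2266*sqrt(3)/567 + sqrt(6) + log(2**(sqrt(6))*3**(-sqrt(6) + 2*sqrt(3))) + 6
F(2) = 17/24 + 9*log(2)/8 + 63*log(3)/8

split f at 1, 3/2, 3: ℳ[f](s) collects 4 kernel integrals
∫ t·t^(s-1) over [0, 1)
∫ over [1, 3/2) of (t + 3)·t^(s-1) joins the sum
segment [3/2, 3) carries t*log(t); integrate it
on [3, ∞) integrate f = t**(-3) against the kernel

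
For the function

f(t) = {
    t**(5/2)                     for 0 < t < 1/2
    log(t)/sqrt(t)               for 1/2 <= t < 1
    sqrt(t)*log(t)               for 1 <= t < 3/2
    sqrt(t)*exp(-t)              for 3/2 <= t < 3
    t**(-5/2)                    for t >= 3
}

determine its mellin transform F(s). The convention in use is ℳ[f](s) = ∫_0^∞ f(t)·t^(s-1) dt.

strip the shared t-power: t**2 on [0, 1/2); log(t)/t on [1/2, 1); log(t) on [1, 3/2); …
along the cuts 1/2, 1, 3/2, 3, ℳ[f](s) splits into 5 integrals
on [0, 1/2): add ∫ t**(5/2)·t^(s-1) dt
piece [1/2, 1): integrate log(t)/sqrt(t) against the kernel
the [1, 3/2) slice contributes ∫ sqrt(t)*log(t)·t^(s-1) dt
for t in [3/2, 3): the term is ∫ sqrt(t)*exp(-t)·t^(s-1)
for t in [3, ∞): the term is ∫ t**(-5/2)·t^(s-1)

2**(-s - 1/2)*(108*2**(s + 1/2)*(-2*s + (s + 1/2)**2)*(s - 5/2)*(s + 1/2)**2*(s + 5/2)*uppergamma(s + 1/2, 3/2) - 108*2**(s + 1/2)*(-2*s + (s + 1/2)**2)*(s - 5/2)*(s + 1/2)**2*(s + 5/2)*uppergamma(s + 1/2, 3) + 108*2**(s + 1/2)*(-2*s + (s + 1/2)**2)*(s - 5/2)*(s + 5/2) - 108*2**(s + 1/2)*(s - 5/2)*(s + 1/2)**2*(s + 5/2) - 108*3**(s + 1/2)*(-2*s + (s + 1/2)**2)*(s - 5/2)*(s + 1/2)*(s + 5/2)*log(2) + 108*3**(s + 1/2)*(-2*s + (s + 1/2)**2)*(s - 5/2)*(s + 1/2)*(s + 5/2)*log(3) - 108*3**(s + 1/2)*(-2*s + (s + 1/2)**2)*(s - 5/2)*(s + 5/2) - 4*6**(s + 1/2)*(-2*s + (s + 1/2)**2)*(s + 1/2)**2*(s + 5/2) + 27*(-2*s + (s + 1/2)**2)*(s - 5/2)*(s + 1/2)**2 + 216*(s - 5/2)*(s + 1/2)**3*(s + 5/2)*log(2) - 216*(s - 5/2)*(s + 1/2)**2*(s + 5/2)*log(2) + 216*(s - 5/2)*(s + 1/2)**2*(s + 5/2))/(108*(-2*s + (s + 1/2)**2)*(s - 5/2)*(s + 1/2)**2*(s + 5/2))
  -5/2 < Re(s) < 5/2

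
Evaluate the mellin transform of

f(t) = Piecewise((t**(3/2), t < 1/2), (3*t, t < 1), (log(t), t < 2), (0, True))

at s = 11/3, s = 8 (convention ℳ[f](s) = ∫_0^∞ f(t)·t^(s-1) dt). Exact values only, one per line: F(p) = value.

slice at 1/2, 1, transform all 3 pieces, and sum them
∫ t**(3/2)·t^(s-1) over [0, 1/2)
for t in [1/2, 1): the term is ∫ 3*t·t^(s-1)
segment [1, 2) carries log(t); integrate it

F(11/3) = -72*2**(2/3)/121 - 9*2**(1/3)/448 + 3*2**(5/6)/992 + 1215/1694 + 24*2**(2/3)*log(2)/11
F(8) = -5609/1536 + sqrt(2)/9728 + 32*log(2)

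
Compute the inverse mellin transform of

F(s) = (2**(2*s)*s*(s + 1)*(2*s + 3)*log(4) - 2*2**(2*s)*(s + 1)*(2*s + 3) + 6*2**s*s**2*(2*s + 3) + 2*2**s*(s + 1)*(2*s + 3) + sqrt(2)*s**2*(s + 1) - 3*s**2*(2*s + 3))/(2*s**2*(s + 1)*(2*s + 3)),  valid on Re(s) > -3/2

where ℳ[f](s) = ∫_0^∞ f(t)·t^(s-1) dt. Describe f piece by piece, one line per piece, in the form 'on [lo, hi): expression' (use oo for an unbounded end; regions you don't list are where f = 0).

reversing the common scale on t: t**(3/2) on [0, 1/2); 3*t on [1/2, 1); log(t) on [1, 2)
cuts at 1, 2: linearity sums the 3 kernel integrals
for t in [0, 1): the term is ∫ sqrt(2)*t**(3/2)/4·t^(s-1)
segment 1 to 2 holds 3*t/2; add its integral
segment 2 to 4 holds log(t/2); add its integral

on [0, 1): sqrt(2)*t**(3/2)/4
on [1, 2): 3*t/2
on [2, 4): log(t/2)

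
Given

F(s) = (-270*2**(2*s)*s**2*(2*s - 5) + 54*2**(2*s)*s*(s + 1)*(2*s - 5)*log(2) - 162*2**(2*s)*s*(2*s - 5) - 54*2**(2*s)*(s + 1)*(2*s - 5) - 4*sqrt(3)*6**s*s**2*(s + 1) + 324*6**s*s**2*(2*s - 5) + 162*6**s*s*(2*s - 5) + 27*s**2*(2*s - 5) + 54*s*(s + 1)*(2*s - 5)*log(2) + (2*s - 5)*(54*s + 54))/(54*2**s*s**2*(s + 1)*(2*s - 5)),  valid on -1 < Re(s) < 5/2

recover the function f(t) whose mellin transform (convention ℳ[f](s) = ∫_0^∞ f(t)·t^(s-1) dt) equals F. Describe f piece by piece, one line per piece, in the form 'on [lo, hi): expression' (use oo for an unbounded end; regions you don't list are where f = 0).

on [0, 1/2): t
on [1/2, 2): log(t)
on [2, 3): t + 3
on [3, oo): t**(-5/2)

the 4 pieces separated at 1/2, 2, 3 each add one integral
piece [0, 1/2): integrate t against the kernel
on [1/2, 2): add ∫ log(t)·t^(s-1) dt
segment 2 to 3 holds (t + 3); add its integral
between 3 and ∞ the integrand is t**(-5/2)·t^(s-1)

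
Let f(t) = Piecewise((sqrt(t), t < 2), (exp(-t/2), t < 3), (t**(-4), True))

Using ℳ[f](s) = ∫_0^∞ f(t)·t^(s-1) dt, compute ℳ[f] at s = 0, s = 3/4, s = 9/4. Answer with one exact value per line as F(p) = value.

linearity at 2, 3 turns ℳ[f](s) into 3 summed integrals
segment 0 to 2 holds sqrt(t); add its integral
∫ over [2, 3) of exp(-t/2)·t^(s-1) joins the sum
piece [3, ∞): integrate t**(-4) against the kernel

F(0) = Ei(-3/2) + 1/324 - Ei(-1) + 2*sqrt(2)
F(3/4) = -2**(3/4)*uppergamma(3/4, 3/2) + 4*3**(3/4)/1053 + 2**(3/4)*uppergamma(3/4, 1) + 8*2**(1/4)/5
F(9/4) = -4*2**(1/4)*uppergamma(9/4, 3/2) + 4*3**(1/4)/63 + 16*2**(3/4)/11 + 4*2**(1/4)*uppergamma(9/4, 1)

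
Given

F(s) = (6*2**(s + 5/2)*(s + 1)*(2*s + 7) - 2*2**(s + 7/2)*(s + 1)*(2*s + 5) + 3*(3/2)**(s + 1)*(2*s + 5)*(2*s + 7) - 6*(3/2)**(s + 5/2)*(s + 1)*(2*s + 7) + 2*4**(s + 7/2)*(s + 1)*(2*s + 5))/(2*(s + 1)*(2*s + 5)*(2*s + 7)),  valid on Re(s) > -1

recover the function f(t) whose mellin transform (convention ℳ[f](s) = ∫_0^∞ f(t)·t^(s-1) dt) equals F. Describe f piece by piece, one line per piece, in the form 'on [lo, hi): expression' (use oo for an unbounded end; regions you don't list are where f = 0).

on [0, 3/2): 3*t/2
on [3/2, 2): 3*t**(5/2)/2
on [2, 4): t**(7/2)/2

along the cuts 3/2, 2, ℳ[f](s) splits into 3 integrals
between 0 and 3/2 the integrand is 3*t/2·t^(s-1)
segment 3/2 to 2 holds 3*t**(5/2)/2; add its integral
∫ over [2, 4) of t**(7/2)/2·t^(s-1) joins the sum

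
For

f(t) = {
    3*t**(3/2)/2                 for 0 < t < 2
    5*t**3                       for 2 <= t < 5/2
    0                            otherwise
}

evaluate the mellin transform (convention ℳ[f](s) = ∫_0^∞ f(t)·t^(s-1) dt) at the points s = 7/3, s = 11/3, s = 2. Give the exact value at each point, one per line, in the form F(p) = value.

slice at 2, transform all 2 pieces, and sum them
segment [0, 2) carries 3*t**(3/2)/2; integrate it
between 2 and 5/2 the integrand is 5*t**3·t^(s-1)

F(7/3) = -30*2**(1/3) + 72*2**(5/6)/23 + 46875*2**(2/3)*5**(1/3)/1024
F(11/3) = -48*2**(2/3) + 288*2**(1/6)/31 + 46875*2**(1/3)*5**(2/3)/512
F(2) = 24*sqrt(2)/7 + 2101/32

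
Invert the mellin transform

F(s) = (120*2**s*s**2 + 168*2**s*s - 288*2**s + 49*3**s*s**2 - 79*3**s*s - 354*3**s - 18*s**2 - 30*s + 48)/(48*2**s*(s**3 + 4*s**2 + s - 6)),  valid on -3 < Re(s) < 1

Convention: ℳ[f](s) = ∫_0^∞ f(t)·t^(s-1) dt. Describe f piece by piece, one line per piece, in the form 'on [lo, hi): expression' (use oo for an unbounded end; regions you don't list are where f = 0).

on [0, 1/2): t**3
on [1/2, 1): t**2*(2*t + 1)
on [1, 3/2): t**3/2
on [3/2, oo): 1/t

undo the shared t-power: t on [0, 1/2); 2*t + 1 on [1/2, 1); t/2 on [1, 3/2); …
linearity at 1/2, 1, 3/2 turns ℳ[f](s) into 4 summed integrals
∫ over [0, 1/2) of t**3·t^(s-1) joins the sum
∫ t**2*(2*t + 1)·t^(s-1) over [1/2, 1)
for t in [1, 3/2): the term is ∫ t**3/2·t^(s-1)
over [3/2, ∞), the kernel integral of 1/t enters the sum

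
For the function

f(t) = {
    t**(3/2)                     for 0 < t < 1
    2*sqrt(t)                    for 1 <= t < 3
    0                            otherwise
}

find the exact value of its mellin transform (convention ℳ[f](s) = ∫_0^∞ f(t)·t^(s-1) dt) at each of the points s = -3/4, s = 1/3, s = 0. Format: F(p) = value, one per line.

split f at 1: ℳ[f](s) collects 2 kernel integrals
segment 0 to 1 holds t**(3/2); add its integral
between 1 and 3 the integrand is 2*sqrt(t)·t^(s-1)

F(-3/4) = 28/3 - 8*3**(3/4)/3
F(1/3) = -102/55 + 12*3**(5/6)/5
F(0) = -10/3 + 4*sqrt(3)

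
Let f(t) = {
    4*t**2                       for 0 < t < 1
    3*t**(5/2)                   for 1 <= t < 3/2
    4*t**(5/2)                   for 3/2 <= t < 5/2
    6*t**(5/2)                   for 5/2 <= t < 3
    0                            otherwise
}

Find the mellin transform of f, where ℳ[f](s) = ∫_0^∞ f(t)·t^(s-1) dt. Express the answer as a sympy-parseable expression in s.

slice at 1, 3/2, 5/2, transform all 4 pieces, and sum them
the [0, 1) slice contributes ∫ 4*t**2·t^(s-1) dt
[1, 3/2) adds the kernel integral of 3*t**(5/2)
on [3/2, 5/2) integrate f = 4*t**(5/2) against the kernel
on [5/2, 3) integrate f = 6*t**(5/2) against the kernel

2*(6*3**(s + 5/2)*(s + 2) - (3/2)**(s + 5/2)*(s + 2) - 2*(5/2)**(s + 5/2)*(s + 2) + s + 4)/((s + 2)*(2*s + 5))
  Re(s) > -2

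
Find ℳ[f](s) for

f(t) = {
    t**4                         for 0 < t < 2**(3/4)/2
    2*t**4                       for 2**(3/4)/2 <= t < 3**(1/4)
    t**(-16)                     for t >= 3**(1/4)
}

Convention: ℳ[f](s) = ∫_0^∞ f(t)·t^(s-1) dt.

(970*6**(s/4)*s - 15560*6**(s/4) - 81*s + 1296)/(162*2**(s/4)*(s**2 - 12*s - 64))
  -4 < Re(s) < 16

peel off the power substitution: t**2 on [0, sqrt(2)/2); 2*t**2 on [sqrt(2)/2, sqrt(3)); t**(-8) on [sqrt(3), ∞)
back out the power substitution: t on [0, 1/2); 2*t on [1/2, 3); t**(-4) on [3, ∞)
summing 3 kernel integrals split by 2**(3/4)/2, 3**(1/4) yields ℳ[f](s)
between 0 and 2**(3/4)/2 the integrand is t**4·t^(s-1)
on [2**(3/4)/2, 3**(1/4)): add ∫ 2*t**4·t^(s-1) dt
over [3**(1/4), ∞), the kernel integral of t**(-16) enters the sum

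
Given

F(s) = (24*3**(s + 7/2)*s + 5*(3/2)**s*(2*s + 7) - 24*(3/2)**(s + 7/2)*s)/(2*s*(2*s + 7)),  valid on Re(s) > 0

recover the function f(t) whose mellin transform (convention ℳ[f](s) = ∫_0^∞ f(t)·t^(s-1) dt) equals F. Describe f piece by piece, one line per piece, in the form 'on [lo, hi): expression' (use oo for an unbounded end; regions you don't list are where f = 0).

on [0, 3/2): 5/2
on [3/2, 3): 6*t**(7/2)

treat the 2 regions marked off by 3/2 separately and sum
[0, 3/2) adds the kernel integral of 5/2
segment [3/2, 3) carries 6*t**(7/2); integrate it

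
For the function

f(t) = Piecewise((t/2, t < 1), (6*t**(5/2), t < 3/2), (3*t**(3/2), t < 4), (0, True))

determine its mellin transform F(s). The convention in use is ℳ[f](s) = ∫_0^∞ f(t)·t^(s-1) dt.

(192*2**(2*s)*s**2 + 672*2**(2*s)*s + 480*2**(2*s) - 44*s**2 - 104*s - 57 + 36*3**s*sqrt(6)*s**2/2**s + 72*3**s*sqrt(6)*s/2**s + 36*3**s*sqrt(6)/2**s)/(2*(4*s**3 + 20*s**2 + 31*s + 15))
  Re(s) > -1

the 3 pieces separated at 1, 3/2 each add one integral
piece [0, 1): integrate t/2 against the kernel
segment 1 to 3/2 holds 6*t**(5/2); add its integral
over [3/2, 4), the kernel integral of 3*t**(3/2) enters the sum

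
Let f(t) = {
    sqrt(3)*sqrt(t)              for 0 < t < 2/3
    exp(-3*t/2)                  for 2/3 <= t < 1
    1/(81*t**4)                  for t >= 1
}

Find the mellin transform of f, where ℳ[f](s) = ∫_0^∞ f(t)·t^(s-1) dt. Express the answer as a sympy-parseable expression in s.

(81*2**s*(s - 4)*(2*s + 1)*uppergamma(s, 1) - 81*2**s*(s - 4)*(2*s + 1)*uppergamma(s, 3/2) + 162*2**(s + 1/2)*(s - 4) - 3**s*(2*s + 1))/(81*3**s*(s - 4)*(2*s + 1))
  -1/2 < Re(s) < 4

the common scale on t comes off first: sqrt(t) on [0, 2); exp(-t/2) on [2, 3); t**(-4) on [3, ∞)
slice at 2/3, 1, transform all 3 pieces, and sum them
∫ sqrt(3)*sqrt(t)·t^(s-1) over [0, 2/3)
piece [2/3, 1): integrate exp(-3*t/2) against the kernel
segment [1, ∞) carries 1/(81*t**4); integrate it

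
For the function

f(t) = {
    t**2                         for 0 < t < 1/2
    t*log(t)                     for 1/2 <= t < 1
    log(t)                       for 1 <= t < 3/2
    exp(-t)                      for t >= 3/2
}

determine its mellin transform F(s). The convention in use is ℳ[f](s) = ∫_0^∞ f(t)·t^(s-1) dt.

f breaks at 1/2, 1, 3/2 into 4 integrals to sum
between 0 and 1/2 the integrand is t**2·t^(s-1)
∫ over [1/2, 1) of t*log(t)·t^(s-1) joins the sum
on [1, 3/2) integrate f = log(t) against the kernel
for t in [3/2, ∞): the term is ∫ exp(-t)·t^(s-1)

(4*2**s*s**2*(s + 2)*(s**2 + 2*s + 1)*uppergamma(s, 3/2) - 4*2**s*s**2*(s + 2) + 4*2**s*(s + 2)*(s**2 + 2*s + 1) + 3**s*s*(s + 2)*(-4*log(2) + 4*log(3))*(s**2 + 2*s + 1) - 4*3**s*(s + 2)*(s**2 + 2*s + 1) + s**3*(s + 2)*log(4) + s**2*(s + 2)*log(4) + 2*s**2*(s + 2) + s**2*(s**2 + 2*s + 1))/(4*2**s*s**2*(s + 2)*(s**2 + 2*s + 1))
  Re(s) > -2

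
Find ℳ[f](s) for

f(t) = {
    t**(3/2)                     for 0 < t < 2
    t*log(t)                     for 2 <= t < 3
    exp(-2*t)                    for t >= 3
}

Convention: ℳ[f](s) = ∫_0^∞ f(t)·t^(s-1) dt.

slice at 2, 3, transform all 3 pieces, and sum them
segment 0 to 2 holds t**(3/2); add its integral
segment [2, 3) carries t*log(t); integrate it
segment [3, ∞) carries exp(-2*t); integrate it

(-12**s*s*(2*s + 3)*log(4) - 12**s*(2*s + 3)*log(4) + 12**s*(4*s + 6) + 12**s*sqrt(2)*(4*s**2 + 8*s + 4) + 3*18**s*s*(2*s + 3)*log(3) + 18**s*(-6*s - 9) + 3*18**s*(2*s + 3)*log(3) + 3**s*(2*s + 3)*(s**2 + 2*s + 1)*uppergamma(s, 6))/(6**s*(2*s + 3)*(s**2 + 2*s + 1))
  Re(s) > -3/2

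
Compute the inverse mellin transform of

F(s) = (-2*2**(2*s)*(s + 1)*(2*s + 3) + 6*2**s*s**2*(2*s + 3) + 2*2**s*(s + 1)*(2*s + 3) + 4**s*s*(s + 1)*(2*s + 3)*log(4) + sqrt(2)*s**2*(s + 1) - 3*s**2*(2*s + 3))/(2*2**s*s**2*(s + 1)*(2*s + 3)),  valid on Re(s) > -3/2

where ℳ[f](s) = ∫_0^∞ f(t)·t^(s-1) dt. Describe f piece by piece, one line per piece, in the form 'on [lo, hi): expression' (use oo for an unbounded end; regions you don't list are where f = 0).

on [0, 1/2): t**(3/2)
on [1/2, 1): 3*t
on [1, 2): log(t)

integrate the 3 segments split at 1/2, 1, then add the results
between 0 and 1/2 the integrand is t**(3/2)·t^(s-1)
∫ over [1/2, 1) of 3*t·t^(s-1) joins the sum
[1, 2) adds the kernel integral of log(t)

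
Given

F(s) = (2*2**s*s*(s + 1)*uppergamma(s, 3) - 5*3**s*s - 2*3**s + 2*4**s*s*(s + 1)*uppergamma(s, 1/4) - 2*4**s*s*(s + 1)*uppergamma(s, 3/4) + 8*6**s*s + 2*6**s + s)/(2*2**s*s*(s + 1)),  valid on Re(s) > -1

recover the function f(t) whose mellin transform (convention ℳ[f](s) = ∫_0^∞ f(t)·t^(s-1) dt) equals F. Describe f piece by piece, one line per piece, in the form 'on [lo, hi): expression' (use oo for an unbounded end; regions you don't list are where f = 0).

on [0, 1/2): t
on [1/2, 3/2): exp(-t/2)
on [3/2, 3): t + 1
on [3, oo): exp(-t)

slice at 1/2, 3/2, 3, transform all 4 pieces, and sum them
on [0, 1/2) integrate f = t against the kernel
on [1/2, 3/2) integrate f = exp(-t/2) against the kernel
on [3/2, 3) integrate f = (t + 1) against the kernel
segment [3, ∞) carries exp(-t); integrate it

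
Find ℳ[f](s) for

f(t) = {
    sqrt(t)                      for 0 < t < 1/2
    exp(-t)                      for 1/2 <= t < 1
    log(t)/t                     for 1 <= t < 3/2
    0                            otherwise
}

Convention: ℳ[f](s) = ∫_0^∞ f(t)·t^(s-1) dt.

(3*2**s*(2*s + 1)*(s**2 - 2*s + 1)*uppergamma(s, 1/2) - 3*2**s*(2*s + 1)*(s**2 - 2*s + 1)*uppergamma(s, 1) + 3*2**s*(2*s + 1) + 3**s*s*(2*s + 1)*(-2*log(2) + 2*log(3)) - 2*3**s*(2*s + 1) + 3**s*(2*s + 1)*(-2*log(3) + 2*log(2)) + 3*sqrt(2)*(s**2 - 2*s + 1))/(3*2**s*(2*s + 1)*(s**2 - 2*s + 1))
  Re(s) > -1/2

summing 3 kernel integrals split by 1/2, 1 yields ℳ[f](s)
∫ over [0, 1/2) of sqrt(t)·t^(s-1) joins the sum
[1/2, 1) adds the kernel integral of exp(-t)
piece [1, 3/2): integrate log(t)/t against the kernel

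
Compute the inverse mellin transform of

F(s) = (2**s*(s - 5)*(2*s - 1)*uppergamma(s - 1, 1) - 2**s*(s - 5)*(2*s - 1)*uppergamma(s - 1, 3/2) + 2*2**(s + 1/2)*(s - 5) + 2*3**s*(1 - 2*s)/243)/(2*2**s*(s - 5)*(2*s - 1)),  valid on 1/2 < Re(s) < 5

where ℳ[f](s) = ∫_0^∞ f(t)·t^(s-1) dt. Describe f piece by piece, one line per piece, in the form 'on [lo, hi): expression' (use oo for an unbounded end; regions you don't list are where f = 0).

reversing the common scale on t: 1/sqrt(t) on [0, 2); exp(-t/2)/t on [2, 3); t**(-5) on [3, ∞)
the shared t-power comes off first: sqrt(t) on [0, 2); exp(-t/2) on [2, 3); t**(-4) on [3, ∞)
decompose at 1, 3/2; ℳ[f](s) sums the 3 pieces' integrals
piece [0, 1): integrate sqrt(2)/(2*sqrt(t)) against the kernel
over [1, 3/2), the kernel integral of exp(-t)/(2*t) enters the sum
[3/2, ∞) adds the kernel integral of 1/(32*t**5)

on [0, 1): sqrt(2)/(2*sqrt(t))
on [1, 3/2): exp(-t)/(2*t)
on [3/2, oo): 1/(32*t**5)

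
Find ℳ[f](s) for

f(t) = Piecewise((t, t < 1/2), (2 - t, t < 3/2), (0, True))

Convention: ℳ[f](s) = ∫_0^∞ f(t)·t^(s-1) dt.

linearity at 1/2 turns ℳ[f](s) into 2 summed integrals
∫ t·t^(s-1) over [0, 1/2)
∫ (2 - t)·t^(s-1) over [1/2, 3/2)

(3**s*s + 4*3**s - 2*s - 4)/(2*2**s*s*(s + 1))
  Re(s) > -1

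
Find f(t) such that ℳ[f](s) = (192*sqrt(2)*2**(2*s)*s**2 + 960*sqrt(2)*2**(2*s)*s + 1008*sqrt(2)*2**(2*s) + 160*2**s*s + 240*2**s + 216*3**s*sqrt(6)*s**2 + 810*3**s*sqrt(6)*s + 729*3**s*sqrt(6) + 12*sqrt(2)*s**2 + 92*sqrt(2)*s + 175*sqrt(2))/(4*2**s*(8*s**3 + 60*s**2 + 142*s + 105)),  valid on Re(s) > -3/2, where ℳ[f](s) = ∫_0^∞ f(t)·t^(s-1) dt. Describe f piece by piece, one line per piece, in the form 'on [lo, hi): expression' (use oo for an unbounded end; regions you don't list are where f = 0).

on [0, 1/2): 4*t**(3/2)
on [1/2, 1): 5*t**(5/2)
on [1, 3/2): 5*t**(7/2)
on [3/2, 2): 3*t**(5/2)/2

slice at 1/2, 1, 3/2, transform all 4 pieces, and sum them
the [0, 1/2) slice contributes ∫ 4*t**(3/2)·t^(s-1) dt
segment 1/2 to 1 holds 5*t**(5/2); add its integral
[1, 3/2) adds the kernel integral of 5*t**(7/2)
[3/2, 2) adds the kernel integral of 3*t**(5/2)/2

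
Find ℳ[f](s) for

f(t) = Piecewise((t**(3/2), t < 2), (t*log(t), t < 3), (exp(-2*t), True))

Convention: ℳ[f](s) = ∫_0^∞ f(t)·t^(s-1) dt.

slice at 2, 3, transform all 3 pieces, and sum them
segment 0 to 2 holds t**(3/2); add its integral
∫ over [2, 3) of t*log(t)·t^(s-1) joins the sum
[3, ∞) adds the kernel integral of exp(-2*t)

(-12**s*s*(2*s + 3)*log(4) - 12**s*(2*s + 3)*log(4) + 12**s*(4*s + 6) + 12**s*sqrt(2)*(4*s**2 + 8*s + 4) + 3*18**s*s*(2*s + 3)*log(3) + 18**s*(-6*s - 9) + 3*18**s*(2*s + 3)*log(3) + 3**s*(2*s + 3)*(s**2 + 2*s + 1)*uppergamma(s, 6))/(6**s*(2*s + 3)*(s**2 + 2*s + 1))
  Re(s) > -3/2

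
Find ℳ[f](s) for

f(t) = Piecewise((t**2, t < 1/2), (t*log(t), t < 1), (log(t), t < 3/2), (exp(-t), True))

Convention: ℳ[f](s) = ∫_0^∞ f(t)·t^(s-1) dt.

cuts at 1/2, 1, 3/2: linearity sums the 4 kernel integrals
the [0, 1/2) slice contributes ∫ t**2·t^(s-1) dt
[1/2, 1) adds the kernel integral of t*log(t)
the [1, 3/2) slice contributes ∫ log(t)·t^(s-1) dt
on [3/2, ∞) integrate f = exp(-t) against the kernel

(4*2**s*s**2*(s + 2)*(s**2 + 2*s + 1)*uppergamma(s, 3/2) - 4*2**s*s**2*(s + 2) + 4*2**s*(s + 2)*(s**2 + 2*s + 1) + 3**s*s*(s + 2)*(-4*log(2) + 4*log(3))*(s**2 + 2*s + 1) - 4*3**s*(s + 2)*(s**2 + 2*s + 1) + s**3*(s + 2)*log(4) + s**2*(s + 2)*log(4) + 2*s**2*(s + 2) + s**2*(s**2 + 2*s + 1))/(4*2**s*s**2*(s + 2)*(s**2 + 2*s + 1))
  Re(s) > -2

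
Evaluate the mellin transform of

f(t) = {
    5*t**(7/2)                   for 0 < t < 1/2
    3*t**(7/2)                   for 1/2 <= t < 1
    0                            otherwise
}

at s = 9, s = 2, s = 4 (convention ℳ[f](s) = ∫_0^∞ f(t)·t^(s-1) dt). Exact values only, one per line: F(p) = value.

breakpoints 1/2: one integral from each of the 2 segments
∫ 5*t**(7/2)·t^(s-1) over [0, 1/2)
segment 1/2 to 1 holds 3*t**(7/2); add its integral

F(9) = sqrt(2)/51200 + 6/25
F(2) = sqrt(2)/176 + 6/11
F(4) = sqrt(2)/960 + 2/5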